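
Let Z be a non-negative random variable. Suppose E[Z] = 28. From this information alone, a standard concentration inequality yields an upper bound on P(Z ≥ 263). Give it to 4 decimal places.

Only the mean of a non-negative variable is known, so Markov's inequality is the applicable tail bound.
Markov's inequality: for a non-negative random variable, P(Z ≥ a) ≤ E[Z]/a.
Here E[Z] = 28 and a = 263, so the bound is 28/263 = 0.1065.

0.1065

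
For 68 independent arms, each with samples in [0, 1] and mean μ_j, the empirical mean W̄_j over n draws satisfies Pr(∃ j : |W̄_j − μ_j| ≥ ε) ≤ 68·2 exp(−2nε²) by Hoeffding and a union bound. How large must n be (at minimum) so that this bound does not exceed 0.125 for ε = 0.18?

108

Need 2·68·exp(−2nε²) ≤ 0.125, i.e. exp(−2nε²) ≤ 0.125/136.
So 2nε² ≥ ln(136/0.125) = 6.992096.
Hence n ≥ 6.992096/(2·0.18²) = 107.903.
The smallest integer n is 108.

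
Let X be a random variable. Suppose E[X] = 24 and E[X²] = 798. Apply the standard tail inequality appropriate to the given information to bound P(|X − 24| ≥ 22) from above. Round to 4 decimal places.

0.4587

The first two moments determine the variance, so Chebyshev's inequality is the sharpest standard bound available.
Var(X) = E[X²] − (E[X])² = 798 − 576 = 222.
Chebyshev's inequality: P(|X − μ| ≥ t) ≤ Var(X)/t² = 222/484 = 0.4587.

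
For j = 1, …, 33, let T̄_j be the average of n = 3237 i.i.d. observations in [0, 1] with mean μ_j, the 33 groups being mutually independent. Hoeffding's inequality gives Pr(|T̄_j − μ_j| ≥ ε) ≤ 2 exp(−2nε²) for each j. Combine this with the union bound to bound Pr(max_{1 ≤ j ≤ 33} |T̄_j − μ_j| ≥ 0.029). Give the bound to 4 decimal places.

0.2851

Per-experiment Hoeffding bound: 2·exp(−2·3237·0.029²) = 2·exp(−5.44463) = 0.0086388.
Union bound over 33 events: 33·0.0086388 = 0.28508.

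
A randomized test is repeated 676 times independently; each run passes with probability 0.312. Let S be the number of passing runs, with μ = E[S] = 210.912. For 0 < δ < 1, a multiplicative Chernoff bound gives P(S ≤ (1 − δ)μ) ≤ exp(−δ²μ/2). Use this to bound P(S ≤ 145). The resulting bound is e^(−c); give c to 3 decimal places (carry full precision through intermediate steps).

Write 145 = (1 − δ)μ, so δ = 1 − 145/210.912 = 0.3125095…
Then the exponent is δ²μ/2 = (μ − 145)²/(2μ) = 10.299063.

10.299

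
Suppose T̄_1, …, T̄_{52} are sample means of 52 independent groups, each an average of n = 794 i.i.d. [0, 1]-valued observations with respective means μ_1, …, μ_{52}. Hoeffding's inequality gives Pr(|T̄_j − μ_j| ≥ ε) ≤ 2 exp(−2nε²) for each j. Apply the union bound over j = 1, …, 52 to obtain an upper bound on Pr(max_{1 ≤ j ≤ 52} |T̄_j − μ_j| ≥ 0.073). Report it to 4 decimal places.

Per-experiment Hoeffding bound: 2·exp(−2·794·0.073²) = 2·exp(−8.46245) = 0.00042251.
Union bound over 52 events: 52·0.00042251 = 0.02197.

0.0220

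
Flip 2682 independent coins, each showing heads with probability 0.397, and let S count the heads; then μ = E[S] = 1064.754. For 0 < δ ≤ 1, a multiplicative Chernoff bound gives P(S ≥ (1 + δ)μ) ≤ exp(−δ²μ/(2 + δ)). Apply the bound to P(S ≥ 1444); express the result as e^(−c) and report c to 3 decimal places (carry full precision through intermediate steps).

57.330

Write 1444 = (1 + δ)μ, so δ = 1444/1064.754 − 1 = 0.3561818…
Then the exponent is δ²μ/(2 + δ) = (1444 − μ)² / (μ·(2 + δ)) = 57.330264.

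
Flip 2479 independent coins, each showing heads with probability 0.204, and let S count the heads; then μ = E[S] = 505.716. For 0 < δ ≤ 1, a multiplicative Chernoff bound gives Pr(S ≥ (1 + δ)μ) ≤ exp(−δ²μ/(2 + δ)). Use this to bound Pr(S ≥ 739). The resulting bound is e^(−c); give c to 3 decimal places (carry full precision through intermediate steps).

43.722

Write 739 = (1 + δ)μ, so δ = 739/505.716 − 1 = 0.4612945…
Then the exponent is δ²μ/(2 + δ) = (739 − μ)² / (μ·(2 + δ)) = 43.721961.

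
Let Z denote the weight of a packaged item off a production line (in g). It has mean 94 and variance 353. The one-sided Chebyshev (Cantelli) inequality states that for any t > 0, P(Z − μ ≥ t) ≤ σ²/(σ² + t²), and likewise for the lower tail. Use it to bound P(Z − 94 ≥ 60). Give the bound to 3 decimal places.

0.089

Here σ² = 353 and t = 60, so σ² + t² = 3953.
Cantelli's bound: 353/3953 = 0.0893.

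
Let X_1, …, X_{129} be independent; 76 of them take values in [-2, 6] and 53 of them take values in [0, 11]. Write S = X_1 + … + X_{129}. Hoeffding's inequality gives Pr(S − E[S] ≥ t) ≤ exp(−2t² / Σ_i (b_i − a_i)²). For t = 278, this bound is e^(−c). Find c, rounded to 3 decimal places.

Σ(b_i − a_i)² = 76·8² + 53·11² = 11277.
c = 2t² / 11277 = 2·278² / 11277 = 13.7065.

13.706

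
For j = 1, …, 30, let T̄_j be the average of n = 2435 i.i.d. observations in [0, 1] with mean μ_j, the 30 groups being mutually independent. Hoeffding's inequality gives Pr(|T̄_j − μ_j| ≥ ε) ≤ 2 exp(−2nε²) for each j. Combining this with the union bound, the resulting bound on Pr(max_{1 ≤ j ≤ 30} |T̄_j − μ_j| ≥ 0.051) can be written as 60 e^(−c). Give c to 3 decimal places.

Union bound over the 30 events: Pr(max_{1 ≤ j ≤ 30} |T̄_j − μ_j| ≥ 0.051) ≤ 30·2·exp(−2nε²) = 60 exp(−2·2435·0.051²).
So c = 2·2435·0.051² = 12.6669.

12.667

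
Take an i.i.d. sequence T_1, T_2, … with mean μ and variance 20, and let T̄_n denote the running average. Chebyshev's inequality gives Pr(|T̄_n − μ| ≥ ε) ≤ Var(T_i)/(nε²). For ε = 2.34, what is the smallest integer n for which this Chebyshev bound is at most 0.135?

Require 20/(n·2.34²) ≤ 0.135, i.e. n ≥ 20/(0.135·2.34²) = 27.056.
The smallest integer n is 28.

28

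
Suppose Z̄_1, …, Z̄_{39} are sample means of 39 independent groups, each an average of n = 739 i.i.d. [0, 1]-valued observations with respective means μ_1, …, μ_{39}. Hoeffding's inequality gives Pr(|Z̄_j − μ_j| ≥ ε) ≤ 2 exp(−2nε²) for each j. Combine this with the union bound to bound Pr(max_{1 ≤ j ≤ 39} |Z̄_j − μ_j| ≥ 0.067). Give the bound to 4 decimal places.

Per-experiment Hoeffding bound: 2·exp(−2·739·0.067²) = 2·exp(−6.63474) = 0.0026278.
Union bound over 39 events: 39·0.0026278 = 0.10249.

0.1025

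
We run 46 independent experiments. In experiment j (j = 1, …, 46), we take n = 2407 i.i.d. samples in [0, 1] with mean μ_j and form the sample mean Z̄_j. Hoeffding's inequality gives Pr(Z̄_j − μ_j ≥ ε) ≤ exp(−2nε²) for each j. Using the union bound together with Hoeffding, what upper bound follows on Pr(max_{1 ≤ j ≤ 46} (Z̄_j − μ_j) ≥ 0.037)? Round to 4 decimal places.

0.0632

Per-experiment Hoeffding bound: exp(−2·2407·0.037²) = exp(−6.59037) = 0.0013735.
Union bound over 46 events: 46·0.0013735 = 0.06318.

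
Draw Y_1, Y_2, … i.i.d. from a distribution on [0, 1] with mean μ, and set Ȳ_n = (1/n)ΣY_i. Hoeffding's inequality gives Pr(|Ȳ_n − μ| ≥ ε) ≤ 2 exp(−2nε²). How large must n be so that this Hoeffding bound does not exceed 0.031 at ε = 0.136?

113

Require 2·exp(−2nε²) ≤ 0.031, i.e. 2nε² ≥ ln(2/0.031) = 4.166915.
So n ≥ 4.166915 / (2·0.136²) = 112.644.
The smallest integer n is 113.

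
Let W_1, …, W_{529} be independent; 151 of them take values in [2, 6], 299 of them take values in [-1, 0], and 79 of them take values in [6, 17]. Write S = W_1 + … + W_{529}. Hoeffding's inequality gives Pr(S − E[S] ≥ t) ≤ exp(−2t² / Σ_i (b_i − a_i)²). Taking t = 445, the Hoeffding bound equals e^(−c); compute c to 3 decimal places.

Σ(b_i − a_i)² = 151·4² + 299·1² + 79·11² = 12274.
c = 2t² / 12274 = 2·445² / 12274 = 32.2674.

32.267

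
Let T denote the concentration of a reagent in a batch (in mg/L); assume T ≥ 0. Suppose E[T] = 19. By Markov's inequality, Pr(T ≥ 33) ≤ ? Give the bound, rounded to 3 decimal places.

0.576

Markov's inequality: for a non-negative random variable, Pr(T ≥ a) ≤ E[T]/a.
Here E[T] = 19 and a = 33, so the bound is 19/33 = 0.5758.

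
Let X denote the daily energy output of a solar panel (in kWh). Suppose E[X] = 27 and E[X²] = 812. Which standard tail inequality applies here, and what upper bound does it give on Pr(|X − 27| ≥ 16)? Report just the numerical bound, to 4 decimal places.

The first two moments determine the variance, so Chebyshev's inequality is the sharpest standard bound available.
Var(X) = E[X²] − (E[X])² = 812 − 729 = 83.
Chebyshev's inequality: Pr(|X − μ| ≥ t) ≤ Var(X)/t² = 83/256 = 0.3242.

0.3242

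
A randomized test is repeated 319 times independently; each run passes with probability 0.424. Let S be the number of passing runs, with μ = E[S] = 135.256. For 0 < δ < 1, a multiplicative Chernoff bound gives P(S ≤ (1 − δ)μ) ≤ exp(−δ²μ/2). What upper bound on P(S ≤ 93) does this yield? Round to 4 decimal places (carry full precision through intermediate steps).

0.0014

Write 93 = (1 − δ)μ, so δ = 1 − 93/135.256 = 0.312415…
Then the exponent is δ²μ/2 = (μ − 93)²/(2μ) = 6.600704.
Bound = exp(−6.600704) = 0.00136.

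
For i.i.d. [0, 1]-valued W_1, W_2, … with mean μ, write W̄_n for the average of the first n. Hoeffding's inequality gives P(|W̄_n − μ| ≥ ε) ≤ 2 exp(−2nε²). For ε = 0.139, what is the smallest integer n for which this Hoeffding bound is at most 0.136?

70

Require 2·exp(−2nε²) ≤ 0.136, i.e. 2nε² ≥ ln(2/0.136) = 2.688248.
So n ≥ 2.688248 / (2·0.139²) = 69.568.
The smallest integer n is 70.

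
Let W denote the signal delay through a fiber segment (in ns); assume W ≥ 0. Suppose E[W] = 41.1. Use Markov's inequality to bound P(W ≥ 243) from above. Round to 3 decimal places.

0.169

Markov's inequality: for a non-negative random variable, P(W ≥ a) ≤ E[W]/a.
Here E[W] = 41.1 and a = 243, so the bound is 41.1/243 = 0.1691.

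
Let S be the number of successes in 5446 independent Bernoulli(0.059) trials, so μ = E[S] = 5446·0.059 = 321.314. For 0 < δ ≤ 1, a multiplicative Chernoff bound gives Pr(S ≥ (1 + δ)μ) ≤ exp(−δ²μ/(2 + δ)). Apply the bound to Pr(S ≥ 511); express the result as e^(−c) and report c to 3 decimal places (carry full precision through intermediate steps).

Write 511 = (1 + δ)μ, so δ = 511/321.314 − 1 = 0.5903446…
Then the exponent is δ²μ/(2 + δ) = (511 − μ)² / (μ·(2 + δ)) = 43.229813.

43.230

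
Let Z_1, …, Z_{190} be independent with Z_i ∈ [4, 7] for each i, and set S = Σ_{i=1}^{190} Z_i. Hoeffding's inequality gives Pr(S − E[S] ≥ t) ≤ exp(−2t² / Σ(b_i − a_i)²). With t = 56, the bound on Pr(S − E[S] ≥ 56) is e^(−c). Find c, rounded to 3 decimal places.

Σ(b_i − a_i)² = 190·(3)² = 1710.
c = 2t²/1710 = 2·56²/1710 = 3.6678.

3.668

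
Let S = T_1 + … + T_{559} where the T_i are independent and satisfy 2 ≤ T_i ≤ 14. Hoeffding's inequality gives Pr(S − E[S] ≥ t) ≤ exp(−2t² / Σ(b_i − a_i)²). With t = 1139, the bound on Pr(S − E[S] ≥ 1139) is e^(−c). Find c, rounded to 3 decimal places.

32.233

Σ(b_i − a_i)² = 559·(12)² = 80496.
c = 2t²/80496 = 2·1139²/80496 = 32.2332.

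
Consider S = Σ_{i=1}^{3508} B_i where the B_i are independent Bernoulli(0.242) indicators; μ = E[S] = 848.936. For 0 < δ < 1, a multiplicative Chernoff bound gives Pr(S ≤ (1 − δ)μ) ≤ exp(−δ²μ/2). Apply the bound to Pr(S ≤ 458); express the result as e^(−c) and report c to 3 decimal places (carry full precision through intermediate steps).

Write 458 = (1 − δ)μ, so δ = 1 − 458/848.936 = 0.4605011…
Then the exponent is δ²μ/2 = (μ − 458)²/(2μ) = 90.013238.

90.013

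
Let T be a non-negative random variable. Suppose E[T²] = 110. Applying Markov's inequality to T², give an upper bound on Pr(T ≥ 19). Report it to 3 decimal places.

Since T ≥ 0, the event {T ≥ 19} is the same as {T² ≥ 361}.
Markov's inequality applied to T² gives Pr(T² ≥ 361) ≤ E[T²]/361 = 110/361 = 0.3047.

0.305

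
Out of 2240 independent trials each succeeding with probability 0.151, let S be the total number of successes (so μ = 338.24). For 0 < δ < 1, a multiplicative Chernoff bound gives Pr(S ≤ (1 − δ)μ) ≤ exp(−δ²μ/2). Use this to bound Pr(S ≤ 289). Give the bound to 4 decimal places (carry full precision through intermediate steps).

0.0278

Write 289 = (1 − δ)μ, so δ = 1 − 289/338.24 = 0.1455771…
Then the exponent is δ²μ/2 = (μ − 289)²/(2μ) = 3.584108.
Bound = exp(−3.584108) = 0.02776.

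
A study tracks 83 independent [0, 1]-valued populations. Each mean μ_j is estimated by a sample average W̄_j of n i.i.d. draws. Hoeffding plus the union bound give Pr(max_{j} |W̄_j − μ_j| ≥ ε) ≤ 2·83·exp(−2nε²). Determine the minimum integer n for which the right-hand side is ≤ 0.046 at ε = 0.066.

Need 2·83·exp(−2nε²) ≤ 0.046, i.e. exp(−2nε²) ≤ 0.046/166.
So 2nε² ≥ ln(166/0.046) = 8.191102.
Hence n ≥ 8.191102/(2·0.066²) = 940.209.
The smallest integer n is 941.

941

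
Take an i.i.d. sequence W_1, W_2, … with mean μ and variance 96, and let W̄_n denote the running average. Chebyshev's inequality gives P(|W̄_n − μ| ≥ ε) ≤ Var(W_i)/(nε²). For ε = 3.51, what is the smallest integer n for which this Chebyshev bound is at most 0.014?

Require 96/(n·3.51²) ≤ 0.014, i.e. n ≥ 96/(0.014·3.51²) = 556.582.
The smallest integer n is 557.

557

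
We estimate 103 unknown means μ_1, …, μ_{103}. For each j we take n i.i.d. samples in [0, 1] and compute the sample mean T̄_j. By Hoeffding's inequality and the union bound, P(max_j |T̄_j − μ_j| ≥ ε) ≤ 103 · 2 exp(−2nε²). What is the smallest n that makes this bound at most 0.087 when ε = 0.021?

Need 2·103·exp(−2nε²) ≤ 0.087, i.e. exp(−2nε²) ≤ 0.087/206.
So 2nε² ≥ ln(206/0.087) = 7.769723.
Hence n ≥ 7.769723/(2·0.021²) = 8809.210.
The smallest integer n is 8810.

8810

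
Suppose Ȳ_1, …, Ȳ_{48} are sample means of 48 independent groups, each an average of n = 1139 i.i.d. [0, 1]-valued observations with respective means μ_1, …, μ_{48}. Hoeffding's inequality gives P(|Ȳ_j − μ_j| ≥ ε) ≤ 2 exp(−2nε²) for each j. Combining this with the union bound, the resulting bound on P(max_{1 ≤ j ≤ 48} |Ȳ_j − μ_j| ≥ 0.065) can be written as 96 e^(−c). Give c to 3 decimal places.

Union bound over the 48 events: P(max_{1 ≤ j ≤ 48} |Ȳ_j − μ_j| ≥ 0.065) ≤ 48·2·exp(−2nε²) = 96 exp(−2·1139·0.065²).
So c = 2·1139·0.065² = 9.6245.

9.625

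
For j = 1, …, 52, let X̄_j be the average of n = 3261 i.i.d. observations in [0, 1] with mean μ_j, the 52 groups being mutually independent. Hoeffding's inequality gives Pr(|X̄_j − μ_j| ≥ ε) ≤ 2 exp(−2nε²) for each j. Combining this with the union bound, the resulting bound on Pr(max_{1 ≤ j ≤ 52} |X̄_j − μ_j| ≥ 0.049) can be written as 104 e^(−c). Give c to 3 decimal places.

15.659

Union bound over the 52 events: Pr(max_{1 ≤ j ≤ 52} |X̄_j − μ_j| ≥ 0.049) ≤ 52·2·exp(−2nε²) = 104 exp(−2·3261·0.049²).
So c = 2·3261·0.049² = 15.6593.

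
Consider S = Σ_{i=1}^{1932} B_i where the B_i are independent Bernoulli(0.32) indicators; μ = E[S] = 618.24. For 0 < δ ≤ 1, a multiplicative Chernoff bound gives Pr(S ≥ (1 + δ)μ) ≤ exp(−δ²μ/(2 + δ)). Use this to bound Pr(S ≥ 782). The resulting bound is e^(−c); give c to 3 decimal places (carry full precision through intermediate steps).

19.152

Write 782 = (1 + δ)μ, so δ = 782/618.24 − 1 = 0.264881…
Then the exponent is δ²μ/(2 + δ) = (782 − μ)² / (μ·(2 + δ)) = 19.151958.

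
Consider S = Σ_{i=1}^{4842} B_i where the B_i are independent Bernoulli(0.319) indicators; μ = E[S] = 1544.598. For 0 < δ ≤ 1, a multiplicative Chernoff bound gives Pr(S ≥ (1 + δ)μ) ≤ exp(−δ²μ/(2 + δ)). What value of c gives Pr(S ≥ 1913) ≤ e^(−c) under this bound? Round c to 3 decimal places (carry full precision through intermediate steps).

Write 1913 = (1 + δ)μ, so δ = 1913/1544.598 − 1 = 0.23851…
Then the exponent is δ²μ/(2 + δ) = (1913 − μ)² / (μ·(2 + δ)) = 39.252693.

39.253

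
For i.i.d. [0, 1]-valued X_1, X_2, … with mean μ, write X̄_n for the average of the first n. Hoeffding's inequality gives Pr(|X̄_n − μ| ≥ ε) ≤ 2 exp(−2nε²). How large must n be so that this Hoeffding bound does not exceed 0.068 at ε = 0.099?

173

Require 2·exp(−2nε²) ≤ 0.068, i.e. 2nε² ≥ ln(2/0.068) = 3.381395.
So n ≥ 3.381395 / (2·0.099²) = 172.503.
The smallest integer n is 173.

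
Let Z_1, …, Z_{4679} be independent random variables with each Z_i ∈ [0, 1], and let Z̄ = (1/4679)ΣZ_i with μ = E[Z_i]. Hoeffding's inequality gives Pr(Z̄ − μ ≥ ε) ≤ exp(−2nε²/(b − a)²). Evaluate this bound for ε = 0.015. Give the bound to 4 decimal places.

0.1218

Exponent: 2nε²/(b − a)² = 2·4679·0.015² / 1² = 2.10555.
Bound = exp(−2.10555) = 0.12178.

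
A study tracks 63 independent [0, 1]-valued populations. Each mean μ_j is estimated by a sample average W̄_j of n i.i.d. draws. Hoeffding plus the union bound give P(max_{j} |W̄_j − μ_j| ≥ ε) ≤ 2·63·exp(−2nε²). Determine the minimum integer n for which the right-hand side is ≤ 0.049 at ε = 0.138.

207

Need 2·63·exp(−2nε²) ≤ 0.049, i.e. exp(−2nε²) ≤ 0.049/126.
So 2nε² ≥ ln(126/0.049) = 7.852217.
Hence n ≥ 7.852217/(2·0.138²) = 206.160.
The smallest integer n is 207.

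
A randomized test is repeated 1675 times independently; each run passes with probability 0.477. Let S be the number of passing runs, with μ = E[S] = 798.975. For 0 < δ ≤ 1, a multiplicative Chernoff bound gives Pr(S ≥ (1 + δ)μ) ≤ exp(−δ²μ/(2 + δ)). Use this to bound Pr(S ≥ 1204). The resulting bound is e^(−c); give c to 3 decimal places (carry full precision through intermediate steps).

Write 1204 = (1 + δ)μ, so δ = 1204/798.975 − 1 = 0.5069308…
Then the exponent is δ²μ/(2 + δ) = (1204 − μ)² / (μ·(2 + δ)) = 81.900798.

81.901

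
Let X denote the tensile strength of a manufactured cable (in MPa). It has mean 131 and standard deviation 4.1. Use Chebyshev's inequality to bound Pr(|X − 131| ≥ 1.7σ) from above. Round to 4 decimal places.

Chebyshev: Pr(|X − μ| ≥ t) ≤ Var(X)/t².
Var(X) = σ² = 4.1² = 16.81.
t = 1.7·4.1 = 6.97.
Bound = 16.81 / 48.5809 = 0.3460.

0.3460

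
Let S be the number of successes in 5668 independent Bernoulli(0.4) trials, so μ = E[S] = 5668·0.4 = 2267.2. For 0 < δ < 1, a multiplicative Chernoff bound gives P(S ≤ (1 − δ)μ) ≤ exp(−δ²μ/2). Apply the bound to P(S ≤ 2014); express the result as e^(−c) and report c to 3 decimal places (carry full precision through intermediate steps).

14.139

Write 2014 = (1 − δ)μ, so δ = 1 − 2014/2267.2 = 0.1116796…
Then the exponent is δ²μ/2 = (μ − 2014)²/(2μ) = 14.138638.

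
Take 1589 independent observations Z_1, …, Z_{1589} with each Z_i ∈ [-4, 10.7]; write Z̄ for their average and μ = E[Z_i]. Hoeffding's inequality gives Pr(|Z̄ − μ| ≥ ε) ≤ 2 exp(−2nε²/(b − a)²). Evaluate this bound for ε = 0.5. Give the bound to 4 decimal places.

0.0506

Exponent: 2nε²/(b − a)² = 2·1589·0.5² / 14.7² = 3.67671.
Bound = 2·exp(−3.67671) = 0.05061.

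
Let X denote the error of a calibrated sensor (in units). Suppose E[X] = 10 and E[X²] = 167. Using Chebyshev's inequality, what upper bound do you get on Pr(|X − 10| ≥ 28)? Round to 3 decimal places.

Var(X) = E[X²] − (E[X])² = 167 − 100 = 67.
Chebyshev's inequality: Pr(|X − μ| ≥ t) ≤ Var(X)/t² = 67/784 = 0.0855.

0.085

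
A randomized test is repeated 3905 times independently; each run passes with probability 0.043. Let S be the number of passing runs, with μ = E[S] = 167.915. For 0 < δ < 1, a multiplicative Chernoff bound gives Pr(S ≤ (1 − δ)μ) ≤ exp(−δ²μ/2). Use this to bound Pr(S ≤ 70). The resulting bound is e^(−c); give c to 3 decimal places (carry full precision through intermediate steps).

Write 70 = (1 − δ)μ, so δ = 1 − 70/167.915 = 0.5831224…
Then the exponent is δ²μ/2 = (μ − 70)²/(2μ) = 28.548216.

28.548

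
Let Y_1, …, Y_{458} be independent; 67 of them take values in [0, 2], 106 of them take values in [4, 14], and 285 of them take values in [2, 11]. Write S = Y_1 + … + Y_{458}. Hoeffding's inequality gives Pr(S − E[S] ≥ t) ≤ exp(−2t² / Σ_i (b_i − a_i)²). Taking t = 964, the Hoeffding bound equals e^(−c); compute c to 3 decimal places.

54.740

Σ(b_i − a_i)² = 67·2² + 106·10² + 285·9² = 33953.
c = 2t² / 33953 = 2·964² / 33953 = 54.7401.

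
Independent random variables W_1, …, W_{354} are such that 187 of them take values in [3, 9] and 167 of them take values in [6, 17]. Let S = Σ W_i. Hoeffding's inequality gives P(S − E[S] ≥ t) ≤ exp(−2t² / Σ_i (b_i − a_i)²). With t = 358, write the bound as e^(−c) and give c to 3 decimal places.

9.515

Σ(b_i − a_i)² = 187·6² + 167·11² = 26939.
c = 2t² / 26939 = 2·358² / 26939 = 9.5151.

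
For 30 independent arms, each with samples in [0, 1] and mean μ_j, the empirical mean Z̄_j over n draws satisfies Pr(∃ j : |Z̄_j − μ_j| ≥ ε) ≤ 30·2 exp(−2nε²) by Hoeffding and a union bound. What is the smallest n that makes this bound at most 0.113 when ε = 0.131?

183

Need 2·30·exp(−2nε²) ≤ 0.113, i.e. exp(−2nε²) ≤ 0.113/60.
So 2nε² ≥ ln(60/0.113) = 6.274712.
Hence n ≥ 6.274712/(2·0.131²) = 182.819.
The smallest integer n is 183.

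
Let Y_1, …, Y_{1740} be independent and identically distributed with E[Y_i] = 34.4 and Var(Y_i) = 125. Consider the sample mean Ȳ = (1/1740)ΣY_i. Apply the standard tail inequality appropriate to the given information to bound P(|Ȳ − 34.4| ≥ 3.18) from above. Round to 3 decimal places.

With mean and variance of each term known, Chebyshev's inequality bounds the deviation of the sum (or sample mean).
Var(Ȳ) = Var(Y_i)/n = 125/1740 = 0.071839.
Chebyshev: P(|Ȳ − 34.4| ≥ 3.18) ≤ Var(Ȳ)/(3.18)² = 125/(1740·3.18²) = 0.0071.

0.007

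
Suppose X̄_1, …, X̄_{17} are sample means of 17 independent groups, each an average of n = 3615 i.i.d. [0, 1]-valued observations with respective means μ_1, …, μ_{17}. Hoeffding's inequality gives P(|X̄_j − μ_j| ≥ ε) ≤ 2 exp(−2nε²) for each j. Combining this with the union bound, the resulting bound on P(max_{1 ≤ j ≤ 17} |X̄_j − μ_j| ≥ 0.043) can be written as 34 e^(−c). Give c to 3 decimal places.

Union bound over the 17 events: P(max_{1 ≤ j ≤ 17} |X̄_j − μ_j| ≥ 0.043) ≤ 17·2·exp(−2nε²) = 34 exp(−2·3615·0.043²).
So c = 2·3615·0.043² = 13.3683.

13.368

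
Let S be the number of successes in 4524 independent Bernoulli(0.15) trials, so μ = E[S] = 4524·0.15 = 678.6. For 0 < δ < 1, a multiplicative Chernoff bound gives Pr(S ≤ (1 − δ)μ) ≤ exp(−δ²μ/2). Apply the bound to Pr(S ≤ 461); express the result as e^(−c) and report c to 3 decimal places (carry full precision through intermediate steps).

34.888

Write 461 = (1 − δ)μ, so δ = 1 − 461/678.6 = 0.3206602…
Then the exponent is δ²μ/2 = (μ − 461)²/(2μ) = 34.887828.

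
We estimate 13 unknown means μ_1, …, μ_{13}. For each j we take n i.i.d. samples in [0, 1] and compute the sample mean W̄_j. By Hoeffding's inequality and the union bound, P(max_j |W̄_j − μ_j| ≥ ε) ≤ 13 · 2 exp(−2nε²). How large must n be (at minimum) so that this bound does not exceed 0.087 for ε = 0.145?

136

Need 2·13·exp(−2nε²) ≤ 0.087, i.e. exp(−2nε²) ≤ 0.087/26.
So 2nε² ≥ ln(26/0.087) = 5.699944.
Hence n ≥ 5.699944/(2·0.145²) = 135.552.
The smallest integer n is 136.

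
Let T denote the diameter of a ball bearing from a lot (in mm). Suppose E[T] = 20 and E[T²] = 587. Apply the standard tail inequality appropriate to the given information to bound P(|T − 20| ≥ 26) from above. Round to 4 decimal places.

0.2766

The first two moments determine the variance, so Chebyshev's inequality is the sharpest standard bound available.
Var(T) = E[T²] − (E[T])² = 587 − 400 = 187.
Chebyshev's inequality: P(|T − μ| ≥ t) ≤ Var(T)/t² = 187/676 = 0.2766.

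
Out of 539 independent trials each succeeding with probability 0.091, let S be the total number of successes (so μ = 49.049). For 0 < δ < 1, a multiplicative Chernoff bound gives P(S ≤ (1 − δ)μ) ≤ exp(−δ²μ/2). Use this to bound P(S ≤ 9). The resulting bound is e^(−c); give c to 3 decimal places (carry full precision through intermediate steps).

16.350

Write 9 = (1 − δ)μ, so δ = 1 − 9/49.049 = 0.81651…
Then the exponent is δ²μ/2 = (μ − 9)²/(2μ) = 16.350205.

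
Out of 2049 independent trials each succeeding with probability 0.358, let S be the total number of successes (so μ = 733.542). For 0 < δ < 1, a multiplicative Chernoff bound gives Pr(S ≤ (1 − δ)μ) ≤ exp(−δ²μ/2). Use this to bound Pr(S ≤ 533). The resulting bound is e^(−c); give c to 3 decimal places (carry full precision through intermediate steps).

Write 533 = (1 − δ)μ, so δ = 1 − 533/733.542 = 0.2733886…
Then the exponent is δ²μ/2 = (μ − 533)²/(2μ) = 27.412946.

27.413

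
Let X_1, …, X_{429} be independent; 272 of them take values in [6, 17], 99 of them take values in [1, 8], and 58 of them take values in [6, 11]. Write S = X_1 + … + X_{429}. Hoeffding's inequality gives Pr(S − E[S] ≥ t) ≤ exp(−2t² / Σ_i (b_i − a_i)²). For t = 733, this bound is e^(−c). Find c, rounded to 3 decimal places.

27.404

Σ(b_i − a_i)² = 272·11² + 99·7² + 58·5² = 39213.
c = 2t² / 39213 = 2·733² / 39213 = 27.4036.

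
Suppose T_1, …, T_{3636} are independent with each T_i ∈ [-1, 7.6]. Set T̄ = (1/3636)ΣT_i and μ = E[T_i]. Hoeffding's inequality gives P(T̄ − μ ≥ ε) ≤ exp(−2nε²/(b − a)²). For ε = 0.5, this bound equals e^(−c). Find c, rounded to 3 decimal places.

c = 2nε²/(b − a)² = 2·3636·0.5² / 8.6² = 24.5809.

24.581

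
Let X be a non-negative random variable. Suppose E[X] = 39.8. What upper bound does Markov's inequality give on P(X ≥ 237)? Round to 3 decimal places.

Markov's inequality: for a non-negative random variable, P(X ≥ a) ≤ E[X]/a.
Here E[X] = 39.8 and a = 237, so the bound is 39.8/237 = 0.1679.

0.168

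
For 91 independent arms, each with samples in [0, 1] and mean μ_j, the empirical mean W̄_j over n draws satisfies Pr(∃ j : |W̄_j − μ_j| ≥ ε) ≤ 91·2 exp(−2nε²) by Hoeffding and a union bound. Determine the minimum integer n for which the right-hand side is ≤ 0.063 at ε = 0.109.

Need 2·91·exp(−2nε²) ≤ 0.063, i.e. exp(−2nε²) ≤ 0.063/182.
So 2nε² ≥ ln(182/0.063) = 7.968627.
Hence n ≥ 7.968627/(2·0.109²) = 335.352.
The smallest integer n is 336.

336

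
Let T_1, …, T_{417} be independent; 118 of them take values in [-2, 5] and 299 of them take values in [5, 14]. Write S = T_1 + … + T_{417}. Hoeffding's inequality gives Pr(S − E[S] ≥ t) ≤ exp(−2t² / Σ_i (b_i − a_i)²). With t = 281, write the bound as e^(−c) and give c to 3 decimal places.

5.264

Σ(b_i − a_i)² = 118·7² + 299·9² = 30001.
c = 2t² / 30001 = 2·281² / 30001 = 5.2639.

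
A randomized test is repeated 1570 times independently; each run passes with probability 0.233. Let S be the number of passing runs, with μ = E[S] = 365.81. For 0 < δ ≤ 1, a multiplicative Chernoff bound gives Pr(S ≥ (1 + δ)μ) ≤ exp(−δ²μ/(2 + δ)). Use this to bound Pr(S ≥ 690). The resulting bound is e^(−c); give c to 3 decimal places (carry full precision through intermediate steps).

99.544

Write 690 = (1 + δ)μ, so δ = 690/365.81 − 1 = 0.8862251…
Then the exponent is δ²μ/(2 + δ) = (690 − μ)² / (μ·(2 + δ)) = 99.543626.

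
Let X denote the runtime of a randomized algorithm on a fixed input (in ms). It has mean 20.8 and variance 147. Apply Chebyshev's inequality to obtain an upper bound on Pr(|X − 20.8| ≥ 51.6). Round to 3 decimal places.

Chebyshev: Pr(|X − μ| ≥ t) ≤ Var(X)/t².
Bound = 147 / 2662.56 = 0.0552.

0.055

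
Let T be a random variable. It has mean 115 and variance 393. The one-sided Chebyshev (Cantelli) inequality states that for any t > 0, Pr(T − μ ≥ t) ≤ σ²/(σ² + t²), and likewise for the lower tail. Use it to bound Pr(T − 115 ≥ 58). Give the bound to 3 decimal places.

0.105

Here σ² = 393 and t = 58, so σ² + t² = 3757.
Cantelli's bound: 393/3757 = 0.1046.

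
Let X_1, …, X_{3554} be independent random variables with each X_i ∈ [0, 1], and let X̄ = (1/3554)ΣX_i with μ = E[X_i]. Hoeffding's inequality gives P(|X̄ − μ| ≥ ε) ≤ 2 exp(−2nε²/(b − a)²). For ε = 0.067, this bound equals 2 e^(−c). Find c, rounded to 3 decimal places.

31.908

c = 2nε²/(b − a)² = 2·3554·0.067² / 1² = 31.9078.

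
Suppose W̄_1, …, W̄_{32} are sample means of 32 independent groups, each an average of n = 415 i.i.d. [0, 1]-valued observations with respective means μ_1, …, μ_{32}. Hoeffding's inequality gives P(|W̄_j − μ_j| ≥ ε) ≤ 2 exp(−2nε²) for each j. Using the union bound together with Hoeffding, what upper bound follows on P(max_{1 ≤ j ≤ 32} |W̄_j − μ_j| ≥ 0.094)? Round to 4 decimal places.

0.0418

Per-experiment Hoeffding bound: 2·exp(−2·415·0.094²) = 2·exp(−7.33388) = 0.0013061.
Union bound over 32 events: 32·0.0013061 = 0.04179.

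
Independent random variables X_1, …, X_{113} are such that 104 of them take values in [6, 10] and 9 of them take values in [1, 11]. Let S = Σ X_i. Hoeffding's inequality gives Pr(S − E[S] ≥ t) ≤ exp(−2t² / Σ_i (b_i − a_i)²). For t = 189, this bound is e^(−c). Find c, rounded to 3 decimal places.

27.863

Σ(b_i − a_i)² = 104·4² + 9·10² = 2564.
c = 2t² / 2564 = 2·189² / 2564 = 27.8635.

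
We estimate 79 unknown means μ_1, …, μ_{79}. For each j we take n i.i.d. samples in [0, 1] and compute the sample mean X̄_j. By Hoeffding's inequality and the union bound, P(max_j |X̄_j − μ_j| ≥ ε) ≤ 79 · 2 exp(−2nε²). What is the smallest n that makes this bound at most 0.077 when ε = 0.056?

Need 2·79·exp(−2nε²) ≤ 0.077, i.e. exp(−2nε²) ≤ 0.077/158.
So 2nε² ≥ ln(158/0.077) = 7.626545.
Hence n ≥ 7.626545/(2·0.056²) = 1215.967.
The smallest integer n is 1216.

1216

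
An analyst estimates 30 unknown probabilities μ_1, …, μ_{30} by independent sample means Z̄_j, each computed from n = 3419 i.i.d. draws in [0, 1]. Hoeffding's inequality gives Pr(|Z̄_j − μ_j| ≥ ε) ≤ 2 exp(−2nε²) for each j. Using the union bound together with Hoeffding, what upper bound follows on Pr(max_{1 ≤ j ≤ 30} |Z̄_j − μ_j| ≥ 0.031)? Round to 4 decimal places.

Per-experiment Hoeffding bound: 2·exp(−2·3419·0.031²) = 2·exp(−6.57132) = 0.0027999.
Union bound over 30 events: 30·0.0027999 = 0.08400.

0.0840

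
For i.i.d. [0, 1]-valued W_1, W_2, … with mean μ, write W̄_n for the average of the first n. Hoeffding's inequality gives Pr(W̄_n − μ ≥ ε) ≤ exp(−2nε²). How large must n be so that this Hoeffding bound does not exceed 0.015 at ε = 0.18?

Require exp(−2nε²) ≤ 0.015, i.e. 2nε² ≥ ln(1/0.015) = 4.199705.
So n ≥ 4.199705 / (2·0.18²) = 64.810.
The smallest integer n is 65.

65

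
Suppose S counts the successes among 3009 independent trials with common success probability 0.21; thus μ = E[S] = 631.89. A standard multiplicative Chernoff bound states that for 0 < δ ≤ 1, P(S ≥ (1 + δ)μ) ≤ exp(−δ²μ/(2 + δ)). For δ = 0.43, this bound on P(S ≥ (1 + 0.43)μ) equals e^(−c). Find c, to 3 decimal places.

48.081

c = δ²μ/(2 + δ) = 0.43²·631.89/(2 + 0.43) = 48.0808.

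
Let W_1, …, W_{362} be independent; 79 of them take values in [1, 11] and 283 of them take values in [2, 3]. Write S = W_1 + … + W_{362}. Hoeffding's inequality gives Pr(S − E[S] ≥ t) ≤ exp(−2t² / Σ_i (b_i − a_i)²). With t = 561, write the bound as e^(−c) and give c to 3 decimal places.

Σ(b_i − a_i)² = 79·10² + 283·1² = 8183.
c = 2t² / 8183 = 2·561² / 8183 = 76.9207.

76.921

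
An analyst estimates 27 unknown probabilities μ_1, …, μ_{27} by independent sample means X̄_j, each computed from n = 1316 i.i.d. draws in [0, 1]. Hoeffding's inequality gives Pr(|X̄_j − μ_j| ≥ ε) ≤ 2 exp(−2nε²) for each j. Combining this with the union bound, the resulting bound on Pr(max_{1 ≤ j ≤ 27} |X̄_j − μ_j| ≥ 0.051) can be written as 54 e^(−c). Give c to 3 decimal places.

Union bound over the 27 events: Pr(max_{1 ≤ j ≤ 27} |X̄_j − μ_j| ≥ 0.051) ≤ 27·2·exp(−2nε²) = 54 exp(−2·1316·0.051²).
So c = 2·1316·0.051² = 6.8458.

6.846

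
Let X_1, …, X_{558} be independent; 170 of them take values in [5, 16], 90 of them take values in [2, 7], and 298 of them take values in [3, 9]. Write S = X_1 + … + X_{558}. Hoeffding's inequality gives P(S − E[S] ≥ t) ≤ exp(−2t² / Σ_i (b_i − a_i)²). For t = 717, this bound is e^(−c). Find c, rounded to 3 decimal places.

30.648

Σ(b_i − a_i)² = 170·11² + 90·5² + 298·6² = 33548.
c = 2t² / 33548 = 2·717² / 33548 = 30.6480.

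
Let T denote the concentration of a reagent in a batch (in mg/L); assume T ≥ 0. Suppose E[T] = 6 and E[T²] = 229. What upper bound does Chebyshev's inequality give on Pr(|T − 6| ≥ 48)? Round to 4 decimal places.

0.0838

Var(T) = E[T²] − (E[T])² = 229 − 36 = 193.
Chebyshev's inequality: Pr(|T − μ| ≥ t) ≤ Var(T)/t² = 193/2304 = 0.0838.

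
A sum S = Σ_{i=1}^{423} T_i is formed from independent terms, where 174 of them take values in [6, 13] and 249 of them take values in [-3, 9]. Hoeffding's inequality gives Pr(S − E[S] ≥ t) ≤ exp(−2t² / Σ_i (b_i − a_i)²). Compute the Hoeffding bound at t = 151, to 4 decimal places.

0.3579

Σ(b_i − a_i)² = 174·7² + 249·12² = 44382.
Exponent = 2·151² / 44382 = 1.02749.
Bound = exp(−1.02749) = 0.35790.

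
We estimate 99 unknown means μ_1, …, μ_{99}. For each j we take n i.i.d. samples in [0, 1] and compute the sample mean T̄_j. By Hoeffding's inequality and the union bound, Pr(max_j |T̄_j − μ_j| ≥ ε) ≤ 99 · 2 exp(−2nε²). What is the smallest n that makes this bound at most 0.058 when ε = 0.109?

Need 2·99·exp(−2nε²) ≤ 0.058, i.e. exp(−2nε²) ≤ 0.058/198.
So 2nε² ≥ ln(198/0.058) = 8.135579.
Hence n ≥ 8.135579/(2·0.109²) = 342.378.
The smallest integer n is 343.

343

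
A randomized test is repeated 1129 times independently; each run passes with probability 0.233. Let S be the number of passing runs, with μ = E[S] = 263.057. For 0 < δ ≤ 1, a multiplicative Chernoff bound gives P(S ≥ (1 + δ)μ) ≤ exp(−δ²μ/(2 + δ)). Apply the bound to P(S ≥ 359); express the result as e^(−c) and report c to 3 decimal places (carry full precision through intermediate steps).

14.798

Write 359 = (1 + δ)μ, so δ = 359/263.057 − 1 = 0.3647232…
Then the exponent is δ²μ/(2 + δ) = (359 − μ)² / (μ·(2 + δ)) = 14.797775.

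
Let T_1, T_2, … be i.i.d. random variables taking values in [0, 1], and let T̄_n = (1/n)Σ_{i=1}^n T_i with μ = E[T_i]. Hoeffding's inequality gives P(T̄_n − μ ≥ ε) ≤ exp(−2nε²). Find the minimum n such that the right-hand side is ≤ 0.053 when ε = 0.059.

Require exp(−2nε²) ≤ 0.053, i.e. 2nε² ≥ ln(1/0.053) = 2.937463.
So n ≥ 2.937463 / (2·0.059²) = 421.928.
The smallest integer n is 422.

422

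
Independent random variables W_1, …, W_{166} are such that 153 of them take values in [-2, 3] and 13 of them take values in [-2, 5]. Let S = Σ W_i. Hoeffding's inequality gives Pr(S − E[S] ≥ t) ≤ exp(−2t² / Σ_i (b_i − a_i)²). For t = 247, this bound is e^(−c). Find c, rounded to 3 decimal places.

Σ(b_i − a_i)² = 153·5² + 13·7² = 4462.
c = 2t² / 4462 = 2·247² / 4462 = 27.3460.

27.346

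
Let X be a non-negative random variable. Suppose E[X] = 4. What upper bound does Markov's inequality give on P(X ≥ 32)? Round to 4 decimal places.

0.1250

Markov's inequality: for a non-negative random variable, P(X ≥ a) ≤ E[X]/a.
Here E[X] = 4 and a = 32, so the bound is 4/32 = 0.1250.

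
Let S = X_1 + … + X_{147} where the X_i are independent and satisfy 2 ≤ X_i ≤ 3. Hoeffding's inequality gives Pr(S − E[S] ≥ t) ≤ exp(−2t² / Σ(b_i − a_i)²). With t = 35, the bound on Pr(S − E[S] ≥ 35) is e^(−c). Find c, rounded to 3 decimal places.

16.667

Σ(b_i − a_i)² = 147·(1)² = 147.
c = 2t²/147 = 2·35²/147 = 16.6667.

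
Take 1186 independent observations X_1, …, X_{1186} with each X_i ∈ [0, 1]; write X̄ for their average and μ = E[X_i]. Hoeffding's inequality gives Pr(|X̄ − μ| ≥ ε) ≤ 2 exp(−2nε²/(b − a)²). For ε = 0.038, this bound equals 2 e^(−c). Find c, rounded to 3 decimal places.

3.425

c = 2nε²/(b − a)² = 2·1186·0.038² / 1² = 3.4252.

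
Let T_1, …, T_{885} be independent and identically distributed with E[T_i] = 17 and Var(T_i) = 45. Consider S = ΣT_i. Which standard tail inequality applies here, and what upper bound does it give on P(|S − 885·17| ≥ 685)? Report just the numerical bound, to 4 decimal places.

0.0849

With mean and variance of each term known, Chebyshev's inequality bounds the deviation of the sum (or sample mean).
Var(S) = n·Var(T_i) = 885·45 = 39825.
Chebyshev: P(|S − 885·17| ≥ 685) ≤ Var(S)/685² = 39825/469225 = 0.0849.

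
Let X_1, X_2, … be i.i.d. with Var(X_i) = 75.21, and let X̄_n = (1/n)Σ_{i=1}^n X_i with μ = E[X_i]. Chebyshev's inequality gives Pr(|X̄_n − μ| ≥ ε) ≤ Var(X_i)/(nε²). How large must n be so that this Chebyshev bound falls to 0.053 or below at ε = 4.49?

Require 75.21/(n·4.49²) ≤ 0.053, i.e. n ≥ 75.21/(0.053·4.49²) = 70.389.
The smallest integer n is 71.

71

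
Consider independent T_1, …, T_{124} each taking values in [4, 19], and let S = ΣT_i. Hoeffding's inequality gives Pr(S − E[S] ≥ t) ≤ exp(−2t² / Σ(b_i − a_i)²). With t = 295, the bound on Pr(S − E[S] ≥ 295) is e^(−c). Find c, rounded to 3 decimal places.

Σ(b_i − a_i)² = 124·(15)² = 27900.
c = 2t²/27900 = 2·295²/27900 = 6.2384.

6.238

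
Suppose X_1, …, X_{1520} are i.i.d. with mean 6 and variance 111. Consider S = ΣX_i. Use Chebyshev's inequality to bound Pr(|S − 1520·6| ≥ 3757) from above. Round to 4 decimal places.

0.0120

Var(S) = n·Var(X_i) = 1520·111 = 168720.
Chebyshev: Pr(|S − 1520·6| ≥ 3757) ≤ Var(S)/3757² = 168720/14115049 = 0.0120.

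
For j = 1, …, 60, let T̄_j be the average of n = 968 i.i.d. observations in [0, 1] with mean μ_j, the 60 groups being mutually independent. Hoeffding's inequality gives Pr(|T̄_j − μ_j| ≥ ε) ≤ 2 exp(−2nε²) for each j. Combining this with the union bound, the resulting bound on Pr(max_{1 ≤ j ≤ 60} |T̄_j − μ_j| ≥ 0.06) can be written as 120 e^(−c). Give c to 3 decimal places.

Union bound over the 60 events: Pr(max_{1 ≤ j ≤ 60} |T̄_j − μ_j| ≥ 0.06) ≤ 60·2·exp(−2nε²) = 120 exp(−2·968·0.06²).
So c = 2·968·0.06² = 6.9696.

6.970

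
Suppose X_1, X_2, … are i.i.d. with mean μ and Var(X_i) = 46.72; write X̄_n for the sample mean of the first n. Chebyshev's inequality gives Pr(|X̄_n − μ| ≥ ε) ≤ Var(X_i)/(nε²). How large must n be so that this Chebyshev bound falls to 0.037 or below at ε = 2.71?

172

Require 46.72/(n·2.71²) ≤ 0.037, i.e. n ≥ 46.72/(0.037·2.71²) = 171.934.
The smallest integer n is 172.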